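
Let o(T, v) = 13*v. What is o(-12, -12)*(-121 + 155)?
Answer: -5304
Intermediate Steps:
o(-12, -12)*(-121 + 155) = (13*(-12))*(-121 + 155) = -156*34 = -5304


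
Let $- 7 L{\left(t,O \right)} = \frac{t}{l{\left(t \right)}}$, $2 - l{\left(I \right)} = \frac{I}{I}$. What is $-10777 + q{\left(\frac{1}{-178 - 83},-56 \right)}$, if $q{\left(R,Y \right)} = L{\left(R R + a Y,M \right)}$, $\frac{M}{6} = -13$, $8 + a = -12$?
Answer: $- \frac{5215275640}{476847} \approx -10937.0$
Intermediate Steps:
$l{\left(I \right)} = 1$ ($l{\left(I \right)} = 2 - \frac{I}{I} = 2 - 1 = 1$)
$a = -20$ ($a = -8 - 12 = -20$)
$M = -78$ ($M = 6 \left(-13\right) = -78$)
$L{\left(t,O \right)} = - \frac{t}{7}$ ($L{\left(t,O \right)} = - \frac{t 1^{-1}}{7} = - \frac{t 1}{7} = - \frac{t}{7}$)
$q{\left(R,Y \right)} = - \frac{R^{2}}{7} + \frac{20 Y}{7}$ ($q{\left(R,Y \right)} = - \frac{R R - 20 Y}{7} = - \frac{R^{2} - 20 Y}{7} = - \frac{R^{2}}{7} + \frac{20 Y}{7}$)
$-10777 + q{\left(\frac{1}{-178 - 83},-56 \right)} = -10777 - \left(160 + \frac{\left(\frac{1}{-178 - 83}\right)^{2}}{7}\right) = -10777 - \left(160 + \frac{\left(\frac{1}{-261}\right)^{2}}{7}\right) = -10777 - \left(160 + \frac{\left(- \frac{1}{261}\right)^{2}}{7}\right) = -10777 - \frac{76295521}{476847} = - \frac{5215275640}{476847}$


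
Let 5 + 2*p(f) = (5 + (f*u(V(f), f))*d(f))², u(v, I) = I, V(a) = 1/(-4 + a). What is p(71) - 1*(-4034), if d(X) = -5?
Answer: 635048063/2 ≈ 3.1752e+8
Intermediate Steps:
p(f) = -5/2 + (5 - 5*f²)²/2 (p(f) = -5/2 + (5 + (f*f)*(-5))²/2 = -5/2 + (5 + f²*(-5))²/2 = -5/2 + (5 - 5*f²)²/2)
p(71) - 1*(-4034) = (-5/2 + 25*(1 - 1*71²)²/2) - 1*(-4034) = (-5/2 + 25*(1 - 1*5041)²/2) + 4034 = (-5/2 + 25*(1 - 5041)²/2) + 4034 = (-5/2 + (25/2)*(-5040)²) + 4034 = (-5/2 + (25/2)*25401600) + 4034 = (-5/2 + 317520000) + 4034 = 635039995/2 + 4034 = 635048063/2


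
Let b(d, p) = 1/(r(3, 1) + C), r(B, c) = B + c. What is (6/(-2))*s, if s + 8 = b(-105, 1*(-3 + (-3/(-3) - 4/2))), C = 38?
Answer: 335/14 ≈ 23.929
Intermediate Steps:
b(d, p) = 1/42 (b(d, p) = 1/((3 + 1) + 38) = 1/(4 + 38) = 1/42)
s = -335/42 (s = -8 + 1/42 = -335/42 ≈ -7.9762)
(6/(-2))*s = (6/(-2))*(-335/42) = (6*(-½))*(-335/42) = -3*(-335/42) = 335/14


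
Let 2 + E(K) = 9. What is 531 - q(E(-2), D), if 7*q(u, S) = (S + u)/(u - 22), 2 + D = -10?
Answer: 11150/21 ≈ 530.95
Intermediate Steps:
D = -12 (D = -2 - 10 = -12)
E(K) = 7 (E(K) = -2 + 9 = 7)
q(u, S) = (S + u)/(7*(-22 + u)) (q(u, S) = ((S + u)/(u - 22))/7 = ((S + u)/(-22 + u))/7 = (S + u)/(7*(-22 + u)))
531 - q(E(-2), D) = 531 - (-12 + 7)/(7*(-22 + 7)) = 531 - (-5)/(7*(-15)) = 531 - (-1)*(-5)/(7*15) = 531 - 1*1/21 = 531 - 1/21 = 11150/21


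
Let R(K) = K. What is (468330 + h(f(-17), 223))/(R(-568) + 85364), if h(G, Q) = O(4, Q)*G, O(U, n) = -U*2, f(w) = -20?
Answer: 234245/42398 ≈ 5.5249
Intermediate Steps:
O(U, n) = -2*U
h(G, Q) = -8*G (h(G, Q) = (-2*4)*G = -8*G)
(468330 + h(f(-17), 223))/(R(-568) + 85364) = (468330 - 8*(-20))/(-568 + 85364) = (468330 + 160)/84796 = 468490*(1/84796) = 234245/42398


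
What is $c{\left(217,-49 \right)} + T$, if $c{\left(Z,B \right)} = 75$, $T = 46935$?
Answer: $47010$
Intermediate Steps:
$c{\left(217,-49 \right)} + T = 75 + 46935 = 47010$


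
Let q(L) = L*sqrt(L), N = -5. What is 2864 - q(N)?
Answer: 2864 + 5*I*sqrt(5) ≈ 2864.0 + 11.18*I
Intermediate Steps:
q(L) = L**(3/2)
2864 - q(N) = 2864 - (-5)**(3/2) = 2864 - (-5)*I*sqrt(5) = 2864 + 5*I*sqrt(5)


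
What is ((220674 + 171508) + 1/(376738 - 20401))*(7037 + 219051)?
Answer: 31595562265955480/356337 ≈ 8.8668e+10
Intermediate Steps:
((220674 + 171508) + 1/(376738 - 20401))*(7037 + 219051) = (392182 + 1/356337)*226088 = (139748957335/356337)*226088 = 31595562265955480/356337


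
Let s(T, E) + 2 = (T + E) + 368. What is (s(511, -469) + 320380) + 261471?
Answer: 582259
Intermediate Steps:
s(T, E) = 366 + E + T (s(T, E) = -2 + ((T + E) + 368) = -2 + ((E + T) + 368) = -2 + (368 + E + T) = 366 + E + T)
(s(511, -469) + 320380) + 261471 = ((366 - 469 + 511) + 320380) + 261471 = (408 + 320380) + 261471 = 320788 + 261471 = 582259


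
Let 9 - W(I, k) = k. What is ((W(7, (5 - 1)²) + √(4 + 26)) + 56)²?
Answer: (49 + √30)² ≈ 2967.8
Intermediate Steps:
W(I, k) = 9 - k
((W(7, (5 - 1)²) + √(4 + 26)) + 56)² = (((9 - (5 - 1)²) + √(4 + 26)) + 56)² = (((9 - 1*4²) + √30) + 56)² = (((9 - 1*16) + √30) + 56)² = (((9 - 16) + √30) + 56)² = ((-7 + √30) + 56)² = (49 + √30)²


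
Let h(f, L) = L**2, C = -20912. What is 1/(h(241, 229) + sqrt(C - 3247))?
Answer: 52441/2750082640 - I*sqrt(24159)/2750082640 ≈ 1.9069e-5 - 5.6519e-8*I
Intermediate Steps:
1/(h(241, 229) + sqrt(C - 3247)) = 1/(229**2 + sqrt(-20912 - 3247)) = 1/(52441 + sqrt(-24159)) = 1/(52441 + I*sqrt(24159))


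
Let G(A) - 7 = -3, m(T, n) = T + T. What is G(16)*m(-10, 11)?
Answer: -80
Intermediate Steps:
m(T, n) = 2*T
G(A) = 4 (G(A) = 7 - 3 = 4)
G(16)*m(-10, 11) = 4*(2*(-10)) = 4*(-20) = -80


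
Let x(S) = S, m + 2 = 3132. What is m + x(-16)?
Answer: 3114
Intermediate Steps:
m = 3130 (m = -2 + 3132 = 3130)
m + x(-16) = 3130 - 16 = 3114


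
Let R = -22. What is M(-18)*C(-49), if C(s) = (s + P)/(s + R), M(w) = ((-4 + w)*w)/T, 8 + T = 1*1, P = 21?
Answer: -1584/71 ≈ -22.310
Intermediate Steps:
T = -7 (T = -8 + 1*1 = -8 + 1 = -7)
M(w) = -w*(-4 + w)/7 (M(w) = ((-4 + w)*w)/(-7) = (w*(-4 + w))*(-⅐) = -w*(-4 + w)/7)
C(s) = (21 + s)/(-22 + s) (C(s) = (s + 21)/(s - 22) = (21 + s)/(-22 + s))
M(-18)*C(-49) = ((⅐)*(-18)*(4 - 1*(-18)))*((21 - 49)/(-22 - 49)) = ((⅐)*(-18)*(4 + 18))*(-28/(-71)) = ((⅐)*(-18)*22)*(-1/71*(-28)) = -396/7*28/71 = -1584/71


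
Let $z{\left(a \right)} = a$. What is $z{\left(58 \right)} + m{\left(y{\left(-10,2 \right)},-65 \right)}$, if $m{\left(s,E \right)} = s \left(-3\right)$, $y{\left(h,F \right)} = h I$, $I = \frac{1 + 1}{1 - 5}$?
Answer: $43$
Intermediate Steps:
$I = - \frac{1}{2}$ ($I = \frac{2}{-4} = 2 \left(- \frac{1}{4}\right) = - \frac{1}{2} \approx -0.5$)
$y{\left(h,F \right)} = - \frac{h}{2}$ ($y{\left(h,F \right)} = h \left(- \frac{1}{2}\right) = - \frac{h}{2}$)
$m{\left(s,E \right)} = - 3 s$
$z{\left(58 \right)} + m{\left(y{\left(-10,2 \right)},-65 \right)} = 58 - 3 \left(\left(- \frac{1}{2}\right) \left(-10\right)\right) = 58 - 15 = 43$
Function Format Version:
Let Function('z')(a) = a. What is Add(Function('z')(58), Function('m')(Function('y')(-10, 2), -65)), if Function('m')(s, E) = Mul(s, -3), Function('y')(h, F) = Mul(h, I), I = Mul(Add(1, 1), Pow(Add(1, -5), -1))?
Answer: 43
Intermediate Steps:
I = Rational(-1, 2) (I = Mul(2, Pow(-4, -1)) = Mul(2, Rational(-1, 4)) = Rational(-1, 2) ≈ -0.50000)
Function('y')(h, F) = Mul(Rational(-1, 2), h) (Function('y')(h, F) = Mul(h, Rational(-1, 2)) = Mul(Rational(-1, 2), h))
Function('m')(s, E) = Mul(-3, s)
Add(Function('z')(58), Function('m')(Function('y')(-10, 2), -65)) = Add(58, Mul(-3, Mul(Rational(-1, 2), -10))) = Add(58, Mul(-3, 5)) = Add(58, -15) = 43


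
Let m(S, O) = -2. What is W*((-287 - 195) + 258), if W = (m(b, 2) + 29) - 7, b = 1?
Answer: -4480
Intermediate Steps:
W = 20 (W = (-2 + 29) - 7 = 27 - 7 = 20)
W*((-287 - 195) + 258) = 20*((-287 - 195) + 258) = 20*(-482 + 258) = 20*(-224) = -4480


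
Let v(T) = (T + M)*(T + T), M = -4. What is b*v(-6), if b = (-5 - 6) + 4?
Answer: -840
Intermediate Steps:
v(T) = 2*T*(-4 + T) (v(T) = (T - 4)*(T + T) = (-4 + T)*(2*T) = 2*T*(-4 + T))
b = -7 (b = -11 + 4 = -7)
b*v(-6) = -14*(-6)*(-4 - 6) = -14*(-6)*(-10) = -7*120 = -840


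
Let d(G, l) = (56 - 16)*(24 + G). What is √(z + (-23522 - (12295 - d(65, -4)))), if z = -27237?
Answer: I*√59494 ≈ 243.91*I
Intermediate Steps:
d(G, l) = 960 + 40*G (d(G, l) = 40*(24 + G) = 960 + 40*G)
√(z + (-23522 - (12295 - d(65, -4)))) = √(-27237 + (-23522 - (12295 - (960 + 40*65)))) = √(-27237 + (-23522 - (12295 - (960 + 2600)))) = √(-27237 + (-23522 - (12295 - 1*3560))) = √(-27237 + (-23522 - (12295 - 3560))) = √(-27237 + (-23522 - 1*8735)) = √(-27237 + (-23522 - 8735)) = √(-27237 - 32257) = √(-59494) = I*√59494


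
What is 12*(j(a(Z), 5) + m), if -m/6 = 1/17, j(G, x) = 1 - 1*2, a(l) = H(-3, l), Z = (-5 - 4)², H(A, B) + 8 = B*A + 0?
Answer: -276/17 ≈ -16.235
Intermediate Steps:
H(A, B) = -8 + A*B (H(A, B) = -8 + (B*A + 0) = -8 + (A*B + 0) = -8 + A*B)
Z = 81 (Z = (-9)² = 81)
a(l) = -8 - 3*l
j(G, x) = -1 (j(G, x) = 1 - 2 = -1)
m = -6/17 ≈ -0.35294
12*(j(a(Z), 5) + m) = 12*(-1 - 6/17) = 12*(-23/17) = -276/17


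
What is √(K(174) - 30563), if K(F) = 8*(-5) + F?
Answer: 21*I*√69 ≈ 174.44*I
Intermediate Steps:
K(F) = -40 + F
√(K(174) - 30563) = √((-40 + 174) - 30563) = √(134 - 30563) = √(-30429) = 21*I*√69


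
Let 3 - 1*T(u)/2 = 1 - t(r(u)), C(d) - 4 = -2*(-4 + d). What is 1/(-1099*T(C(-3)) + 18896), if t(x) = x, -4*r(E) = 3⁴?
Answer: 2/118019 ≈ 1.6946e-5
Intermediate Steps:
C(d) = 12 - 2*d (C(d) = 4 - 2*(-4 + d) = 4 + (8 - 2*d) = 12 - 2*d)
r(E) = -81/4 (r(E) = -¼*3⁴ = -¼*81 = -81/4)
T(u) = -73/2 (T(u) = 6 - 2*(1 - 1*(-81/4)) = 6 - 2*(1 + 81/4) = 6 - 2*85/4 = 6 - 85/2 = -73/2)
1/(-1099*T(C(-3)) + 18896) = 1/(-1099*(-73/2) + 18896) = 1/(80227/2 + 18896) = 1/(118019/2) = 2/118019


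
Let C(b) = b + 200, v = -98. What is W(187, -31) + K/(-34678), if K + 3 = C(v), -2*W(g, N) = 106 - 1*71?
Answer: -303482/17339 ≈ -17.503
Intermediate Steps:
W(g, N) = -35/2 (W(g, N) = -(106 - 1*71)/2 = -(106 - 71)/2 = -½*35 = -35/2)
C(b) = 200 + b
K = 99 (K = -3 + (200 - 98) = -3 + 102 = 99)
W(187, -31) + K/(-34678) = -35/2 + 99/(-34678) = -35/2 + 99*(-1/34678) = -35/2 - 99/34678 = -303482/17339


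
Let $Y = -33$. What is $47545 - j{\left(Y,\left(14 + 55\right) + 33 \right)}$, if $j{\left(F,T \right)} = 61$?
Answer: $47484$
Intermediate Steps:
$47545 - j{\left(Y,\left(14 + 55\right) + 33 \right)} = 47545 - 61 = 47484$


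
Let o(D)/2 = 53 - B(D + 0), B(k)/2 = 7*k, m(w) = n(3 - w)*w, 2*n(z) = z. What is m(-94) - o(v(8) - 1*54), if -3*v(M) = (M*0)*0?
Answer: -6177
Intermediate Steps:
n(z) = z/2
v(M) = 0 (v(M) = -M*0*0/3 = -0*0 = -⅓*0 = 0)
m(w) = w*(3/2 - w/2) (m(w) = ((3 - w)/2)*w = (3/2 - w/2)*w = w*(3/2 - w/2))
B(k) = 14*k (B(k) = 2*(7*k) = 14*k)
o(D) = 106 - 28*D (o(D) = 2*(53 - 14*(D + 0)) = 2*(53 - 14*D) = 106 - 28*D)
m(-94) - o(v(8) - 1*54) = (½)*(-94)*(3 - 1*(-94)) - (106 - 28*(0 - 1*54)) = (½)*(-94)*(3 + 94) - (106 - 28*(0 - 54)) = (½)*(-94)*97 - (106 - 28*(-54)) = -4559 - (106 + 1512) = -4559 - 1*1618 = -4559 - 1618 = -6177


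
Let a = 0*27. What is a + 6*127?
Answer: 762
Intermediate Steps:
a = 0
a + 6*127 = 0 + 6*127 = 0 + 762 = 762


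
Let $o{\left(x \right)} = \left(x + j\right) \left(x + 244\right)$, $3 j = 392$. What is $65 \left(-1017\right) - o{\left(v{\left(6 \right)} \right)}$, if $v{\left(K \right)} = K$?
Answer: $- \frac{300815}{3} \approx -1.0027 \cdot 10^{5}$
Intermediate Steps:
$j = \frac{392}{3}$ ($j = \frac{1}{3} \cdot 392 = \frac{392}{3} \approx 130.67$)
$o{\left(x \right)} = \left(244 + x\right) \left(\frac{392}{3} + x\right)$ ($o{\left(x \right)} = \left(x + \frac{392}{3}\right) \left(x + 244\right) = \left(\frac{392}{3} + x\right) \left(244 + x\right) = \left(244 + x\right) \left(\frac{392}{3} + x\right)$)
$65 \left(-1017\right) - o{\left(v{\left(6 \right)} \right)} = 65 \left(-1017\right) - \left(\frac{95648}{3} + 6^{2} + \frac{1124}{3} \cdot 6\right) = -66105 - \left(\frac{95648}{3} + 36 + 2248\right) = -66105 - \frac{102500}{3} = - \frac{300815}{3}$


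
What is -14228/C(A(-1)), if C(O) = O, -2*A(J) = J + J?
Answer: -14228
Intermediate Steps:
A(J) = -J (A(J) = -(J + J)/2 = -J)
-14228/C(A(-1)) = -14228/((-1*(-1))) = -14228/1 = -14228*1 = -14228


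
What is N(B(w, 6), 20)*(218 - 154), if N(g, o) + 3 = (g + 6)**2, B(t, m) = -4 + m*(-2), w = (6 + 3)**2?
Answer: 6208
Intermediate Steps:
w = 81 (w = 9**2 = 81)
B(t, m) = -4 - 2*m
N(g, o) = -3 + (6 + g)**2 (N(g, o) = -3 + (g + 6)**2 = -3 + (6 + g)**2)
N(B(w, 6), 20)*(218 - 154) = (-3 + (6 + (-4 - 2*6))**2)*(218 - 154) = (-3 + (6 + (-4 - 12))**2)*64 = (-3 + (6 - 16)**2)*64 = (-3 + (-10)**2)*64 = (-3 + 100)*64 = 97*64 = 6208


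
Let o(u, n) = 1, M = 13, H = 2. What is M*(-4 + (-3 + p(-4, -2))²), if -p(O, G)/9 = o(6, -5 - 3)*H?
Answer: 5681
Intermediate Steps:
p(O, G) = -18 (p(O, G) = -9*2 = -18)
M*(-4 + (-3 + p(-4, -2))²) = 13*(-4 + (-3 - 18)²) = 13*(-4 + (-21)²) = 13*(-4 + 441) = 13*437 = 5681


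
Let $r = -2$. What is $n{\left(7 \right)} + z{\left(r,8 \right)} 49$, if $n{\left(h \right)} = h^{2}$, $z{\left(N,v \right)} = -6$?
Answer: $-245$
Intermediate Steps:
$n{\left(7 \right)} + z{\left(r,8 \right)} 49 = 7^{2} - 294 = 49 - 294 = -245$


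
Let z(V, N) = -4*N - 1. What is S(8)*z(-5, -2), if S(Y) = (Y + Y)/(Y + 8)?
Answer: 7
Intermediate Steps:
z(V, N) = -1 - 4*N
S(Y) = 2*Y/(8 + Y) (S(Y) = (2*Y)/(8 + Y) = 2*Y/(8 + Y))
S(8)*z(-5, -2) = (2*8/(8 + 8))*(-1 - 4*(-2)) = (2*8/16)*(-1 + 8) = (2*8*(1/16))*7 = 1*7 = 7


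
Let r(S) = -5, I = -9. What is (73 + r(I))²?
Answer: 4624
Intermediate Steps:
(73 + r(I))² = (73 - 5)² = 68² = 4624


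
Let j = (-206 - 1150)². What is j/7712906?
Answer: 919368/3856453 ≈ 0.23840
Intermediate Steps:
j = 1838736 (j = (-1356)² = 1838736)
j/7712906 = 1838736/7712906 = 1838736*(1/7712906) = 919368/3856453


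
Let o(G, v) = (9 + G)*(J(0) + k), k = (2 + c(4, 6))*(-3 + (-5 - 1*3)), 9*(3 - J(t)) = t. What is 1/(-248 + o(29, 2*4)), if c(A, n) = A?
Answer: -1/2642 ≈ -0.00037850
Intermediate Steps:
J(t) = 3 - t/9
k = -66 (k = (2 + 4)*(-3 + (-5 - 1*3)) = 6*(-3 + (-5 - 3)) = 6*(-3 - 8) = 6*(-11) = -66)
o(G, v) = -567 - 63*G (o(G, v) = (9 + G)*((3 - ⅑*0) - 66) = (9 + G)*((3 + 0) - 66) = (9 + G)*(3 - 66) = (9 + G)*(-63) = -567 - 63*G)
1/(-248 + o(29, 2*4)) = 1/(-248 + (-567 - 63*29)) = 1/(-248 + (-567 - 1827)) = 1/(-248 - 2394) = 1/(-2642) = -1/2642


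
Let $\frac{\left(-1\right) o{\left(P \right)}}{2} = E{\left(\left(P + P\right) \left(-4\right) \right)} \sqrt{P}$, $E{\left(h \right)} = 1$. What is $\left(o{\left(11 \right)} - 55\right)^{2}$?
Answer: $3069 + 220 \sqrt{11} \approx 3798.7$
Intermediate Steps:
$o{\left(P \right)} = - 2 \sqrt{P}$ ($o{\left(P \right)} = - 2 \cdot 1 \sqrt{P} = - 2 \sqrt{P}$)
$\left(o{\left(11 \right)} - 55\right)^{2} = \left(- 2 \sqrt{11} - 55\right)^{2} = \left(-55 - 2 \sqrt{11}\right)^{2}$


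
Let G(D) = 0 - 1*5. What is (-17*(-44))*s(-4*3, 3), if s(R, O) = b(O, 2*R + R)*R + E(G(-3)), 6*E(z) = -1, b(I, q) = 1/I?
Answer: -9350/3 ≈ -3116.7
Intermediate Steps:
G(D) = -5 (G(D) = 0 - 5 = -5)
E(z) = -1/6 (E(z) = (1/6)*(-1) = -1/6)
s(R, O) = -1/6 + R/O (s(R, O) = R/O - 1/6 = -1/6 + R/O)
(-17*(-44))*s(-4*3, 3) = (-17*(-44))*((-4*3 - 1/6*3)/3) = 748*((-12 - 1/2)/3) = 748*((1/3)*(-25/2)) = 748*(-25/6) = -9350/3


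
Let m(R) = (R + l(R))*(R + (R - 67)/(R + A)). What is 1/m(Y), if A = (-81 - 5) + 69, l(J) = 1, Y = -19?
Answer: 1/299 ≈ 0.0033445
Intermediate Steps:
A = -17 (A = -86 + 69 = -17)
m(R) = (1 + R)*(R + (-67 + R)/(-17 + R)) (m(R) = (R + 1)*(R + (R - 67)/(R - 17)) = (1 + R)*(R + (-67 + R)/(-17 + R)))
1/m(Y) = 1/((-67 + (-19)³ - 83*(-19) - 15*(-19)²)/(-17 - 19)) = 1/((-67 - 6859 + 1577 - 15*361)/(-36)) = 1/(-(-67 - 6859 + 1577 - 5415)/36) = 1/(-1/36*(-10764)) = 1/299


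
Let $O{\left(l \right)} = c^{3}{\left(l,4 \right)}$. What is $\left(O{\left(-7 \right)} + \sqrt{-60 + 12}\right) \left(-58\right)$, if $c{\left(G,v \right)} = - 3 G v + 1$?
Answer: $-35619250 - 232 i \sqrt{3} \approx -3.5619 \cdot 10^{7} - 401.84 i$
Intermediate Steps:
$c{\left(G,v \right)} = 1 - 3 G v$ ($c{\left(G,v \right)} = - 3 G v + 1 = 1 - 3 G v$)
$O{\left(l \right)} = \left(1 - 12 l\right)^{3}$ ($O{\left(l \right)} = \left(1 - 3 l 4\right)^{3} = \left(1 - 12 l\right)^{3}$)
$\left(O{\left(-7 \right)} + \sqrt{-60 + 12}\right) \left(-58\right) = \left(- \left(-1 + 12 \left(-7\right)\right)^{3} + \sqrt{-60 + 12}\right) \left(-58\right) = \left(- \left(-1 - 84\right)^{3} + \sqrt{-48}\right) \left(-58\right) = \left(- \left(-85\right)^{3} + 4 i \sqrt{3}\right) \left(-58\right) = \left(\left(-1\right) \left(-614125\right) + 4 i \sqrt{3}\right) \left(-58\right) = \left(614125 + 4 i \sqrt{3}\right) \left(-58\right) = -35619250 - 232 i \sqrt{3}$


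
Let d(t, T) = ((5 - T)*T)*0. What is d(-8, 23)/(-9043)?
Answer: 0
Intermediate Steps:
d(t, T) = 0 (d(t, T) = (T*(5 - T))*0 = 0)
d(-8, 23)/(-9043) = 0/(-9043) = 0*(-1/9043) = 0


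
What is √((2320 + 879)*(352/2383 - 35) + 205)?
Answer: 12*I*√4388659099/2383 ≈ 333.6*I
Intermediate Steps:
√((2320 + 879)*(352/2383 - 35) + 205) = √(3199*(352*(1/2383) - 35) + 205) = √(3199*(352/2383 - 35) + 205) = √(3199*(-83053/2383) + 205) = √(-265686547/2383 + 205) = √(-265198032/2383) = 12*I*√4388659099/2383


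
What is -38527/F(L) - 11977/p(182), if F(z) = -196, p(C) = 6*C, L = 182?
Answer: 709357/3822 ≈ 185.60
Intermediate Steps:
-38527/F(L) - 11977/p(182) = -38527/(-196) - 11977/(6*182) = -38527*(-1/196) - 11977/1092 = 38527/196 - 11977*1/1092 = 38527/196 - 1711/156 = 709357/3822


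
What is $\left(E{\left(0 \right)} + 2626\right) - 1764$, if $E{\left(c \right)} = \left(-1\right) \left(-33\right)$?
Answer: $895$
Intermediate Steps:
$E{\left(c \right)} = 33$
$\left(E{\left(0 \right)} + 2626\right) - 1764 = \left(33 + 2626\right) - 1764 = 2659 - 1764 = 895$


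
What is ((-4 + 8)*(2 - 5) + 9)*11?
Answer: -33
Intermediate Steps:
((-4 + 8)*(2 - 5) + 9)*11 = (4*(-3) + 9)*11 = (-12 + 9)*11 = -3*11 = -33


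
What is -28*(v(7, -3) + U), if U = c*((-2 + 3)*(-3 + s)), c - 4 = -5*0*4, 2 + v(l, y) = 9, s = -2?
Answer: 364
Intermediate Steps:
v(l, y) = 7 (v(l, y) = -2 + 9 = 7)
c = 4 (c = 4 - 5*0*4 = 4 + 0*4 = 4 + 0 = 4)
U = -20 (U = 4*((-2 + 3)*(-3 - 2)) = 4*(1*(-5)) = 4*(-5) = -20)
-28*(v(7, -3) + U) = -28*(7 - 20) = -28*(-13) = 364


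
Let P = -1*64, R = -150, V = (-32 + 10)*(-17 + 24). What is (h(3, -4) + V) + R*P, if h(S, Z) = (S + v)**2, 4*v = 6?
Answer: 37865/4 ≈ 9466.3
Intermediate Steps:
v = 3/2 (v = (1/4)*6 = 3/2 ≈ 1.5000)
h(S, Z) = (3/2 + S)**2 (h(S, Z) = (S + 3/2)**2 = (3/2 + S)**2)
V = -154 (V = -22*7 = -154)
P = -64
(h(3, -4) + V) + R*P = ((3 + 2*3)**2/4 - 154) - 150*(-64) = ((3 + 6)**2/4 - 154) + 9600 = ((1/4)*9**2 - 154) + 9600 = ((1/4)*81 - 154) + 9600 = (81/4 - 154) + 9600 = -535/4 + 9600 = 37865/4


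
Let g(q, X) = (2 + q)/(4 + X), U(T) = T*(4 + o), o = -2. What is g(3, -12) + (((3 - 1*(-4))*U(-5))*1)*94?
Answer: -52645/8 ≈ -6580.6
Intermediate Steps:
U(T) = 2*T (U(T) = T*(4 - 2) = T*2 = 2*T)
g(q, X) = (2 + q)/(4 + X)
g(3, -12) + (((3 - 1*(-4))*U(-5))*1)*94 = (2 + 3)/(4 - 12) + (((3 - 1*(-4))*(2*(-5)))*1)*94 = 5/(-8) + (((3 + 4)*(-10))*1)*94 = -⅛*5 + ((7*(-10))*1)*94 = -5/8 - 70*1*94 = -5/8 - 70*94 = -5/8 - 6580 = -52645/8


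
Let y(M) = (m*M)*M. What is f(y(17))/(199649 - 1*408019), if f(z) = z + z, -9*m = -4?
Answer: -1156/937665 ≈ -0.0012328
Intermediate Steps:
m = 4/9 (m = -1/9*(-4) = 4/9 ≈ 0.44444)
y(M) = 4*M**2/9 (y(M) = (4*M/9)*M = 4*M**2/9)
f(z) = 2*z
f(y(17))/(199649 - 1*408019) = (2*((4/9)*17**2))/(199649 - 1*408019) = (2*((4/9)*289))/(199649 - 408019) = (2*(1156/9))/(-208370) = (2312/9)*(-1/208370) = -1156/937665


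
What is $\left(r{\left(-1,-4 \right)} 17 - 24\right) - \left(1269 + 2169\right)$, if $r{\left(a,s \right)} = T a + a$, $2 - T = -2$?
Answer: $-3547$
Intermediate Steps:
$T = 4$ ($T = 2 - -2 = 2 + 2 = 4$)
$r{\left(a,s \right)} = 5 a$ ($r{\left(a,s \right)} = 4 a + a = 5 a$)
$\left(r{\left(-1,-4 \right)} 17 - 24\right) - \left(1269 + 2169\right) = \left(5 \left(-1\right) 17 - 24\right) - \left(1269 + 2169\right) = \left(\left(-5\right) 17 - 24\right) - 3438 = \left(-85 - 24\right) - 3438 = -109 - 3438 = -3547$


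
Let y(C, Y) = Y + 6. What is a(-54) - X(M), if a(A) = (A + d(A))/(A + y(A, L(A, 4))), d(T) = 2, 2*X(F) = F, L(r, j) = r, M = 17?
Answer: -815/102 ≈ -7.9902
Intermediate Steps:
X(F) = F/2
y(C, Y) = 6 + Y
a(A) = (2 + A)/(6 + 2*A) (a(A) = (A + 2)/(A + (6 + A)) = (2 + A)/(6 + 2*A))
a(-54) - X(M) = (2 - 54)/(2*(3 - 54)) - 17/2 = (1/2)*(-52)/(-51) - 1*17/2 = (1/2)*(-1/51)*(-52) - 17/2 = 26/51 - 17/2 = -815/102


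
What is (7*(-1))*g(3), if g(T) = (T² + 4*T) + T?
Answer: -168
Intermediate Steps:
g(T) = T² + 5*T
(7*(-1))*g(3) = (7*(-1))*(3*(5 + 3)) = -21*8 = -7*24 = -168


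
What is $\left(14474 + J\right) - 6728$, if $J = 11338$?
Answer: $19084$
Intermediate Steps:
$\left(14474 + J\right) - 6728 = \left(14474 + 11338\right) - 6728 = 25812 - 6728 = 19084$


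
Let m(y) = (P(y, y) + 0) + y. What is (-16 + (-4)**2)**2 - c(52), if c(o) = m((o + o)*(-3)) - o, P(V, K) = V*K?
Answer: -96980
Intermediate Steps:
P(V, K) = K*V
m(y) = y + y**2 (m(y) = (y*y + 0) + y = (y**2 + 0) + y = y**2 + y = y + y**2)
c(o) = -o - 6*o*(1 - 6*o) (c(o) = ((o + o)*(-3))*(1 + (o + o)*(-3)) - o = ((2*o)*(-3))*(1 + (2*o)*(-3)) - o = (-6*o)*(1 - 6*o) - o = -6*o*(1 - 6*o) - o = -o - 6*o*(1 - 6*o))
(-16 + (-4)**2)**2 - c(52) = (-16 + (-4)**2)**2 - 52*(-7 + 36*52) = (-16 + 16)**2 - 52*(-7 + 1872) = 0**2 - 52*1865 = 0 - 1*96980 = 0 - 96980 = -96980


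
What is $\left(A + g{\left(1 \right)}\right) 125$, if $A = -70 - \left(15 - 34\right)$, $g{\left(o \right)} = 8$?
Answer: $-5375$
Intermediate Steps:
$A = -51$ ($A = -70 - -19 = -70 + 19 = -51$)
$\left(A + g{\left(1 \right)}\right) 125 = \left(-51 + 8\right) 125 = \left(-43\right) 125 = -5375$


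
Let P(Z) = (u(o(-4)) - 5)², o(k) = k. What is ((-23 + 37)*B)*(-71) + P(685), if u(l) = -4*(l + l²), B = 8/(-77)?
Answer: 32035/11 ≈ 2912.3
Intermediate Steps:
B = -8/77 (B = 8*(-1/77) = -8/77 ≈ -0.10390)
u(l) = -4*l - 4*l²
P(Z) = 2809 (P(Z) = (-4*(-4)*(1 - 4) - 5)² = (-4*(-4)*(-3) - 5)² = (-48 - 5)² = (-53)² = 2809)
((-23 + 37)*B)*(-71) + P(685) = ((-23 + 37)*(-8/77))*(-71) + 2809 = (14*(-8/77))*(-71) + 2809 = -16/11*(-71) + 2809 = 1136/11 + 2809 = 32035/11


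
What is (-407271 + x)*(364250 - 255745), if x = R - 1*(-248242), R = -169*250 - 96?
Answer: -21850194375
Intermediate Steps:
R = -42346 (R = -42250 - 96 = -42346)
x = 205896 (x = -42346 - 1*(-248242) = -42346 + 248242 = 205896)
(-407271 + x)*(364250 - 255745) = (-407271 + 205896)*(364250 - 255745) = -201375*108505 = -21850194375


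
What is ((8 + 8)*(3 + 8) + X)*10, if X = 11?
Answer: 1870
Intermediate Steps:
((8 + 8)*(3 + 8) + X)*10 = ((8 + 8)*(3 + 8) + 11)*10 = (16*11 + 11)*10 = (176 + 11)*10 = 187*10 = 1870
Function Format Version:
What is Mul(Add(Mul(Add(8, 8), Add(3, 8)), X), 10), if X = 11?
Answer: 1870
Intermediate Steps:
Mul(Add(Mul(Add(8, 8), Add(3, 8)), X), 10) = Mul(Add(Mul(Add(8, 8), Add(3, 8)), 11), 10) = Mul(Add(Mul(16, 11), 11), 10) = Mul(Add(176, 11), 10) = Mul(187, 10) = 1870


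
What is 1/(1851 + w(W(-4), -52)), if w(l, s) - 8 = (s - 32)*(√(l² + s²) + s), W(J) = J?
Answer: 6227/19583209 + 336*√170/19583209 ≈ 0.00054168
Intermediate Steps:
w(l, s) = 8 + (-32 + s)*(s + √(l² + s²)) (w(l, s) = 8 + (s - 32)*(√(l² + s²) + s) = 8 + (-32 + s)*(s + √(l² + s²)))
1/(1851 + w(W(-4), -52)) = 1/(1851 + (8 + (-52)² - 32*(-52) - 32*√((-4)² + (-52)²) - 52*√((-4)² + (-52)²))) = 1/(1851 + (8 + 2704 + 1664 - 32*√(16 + 2704) - 52*√(16 + 2704))) = 1/(1851 + (8 + 2704 + 1664 - 128*√170 - 208*√170)) = 1/(1851 + (4376 - 336*√170)) = 1/(6227 - 336*√170)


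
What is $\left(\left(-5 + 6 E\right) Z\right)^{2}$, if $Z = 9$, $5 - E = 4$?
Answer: $81$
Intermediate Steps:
$E = 1$ ($E = 5 - 4 = 1$)
$\left(\left(-5 + 6 E\right) Z\right)^{2} = \left(\left(-5 + 6 \cdot 1\right) 9\right)^{2} = \left(\left(-5 + 6\right) 9\right)^{2} = \left(1 \cdot 9\right)^{2} = 9^{2} = 81$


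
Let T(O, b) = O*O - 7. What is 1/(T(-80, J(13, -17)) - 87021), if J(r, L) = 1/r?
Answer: -1/80628 ≈ -1.2403e-5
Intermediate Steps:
T(O, b) = -7 + O² (T(O, b) = O² - 7 = -7 + O²)
1/(T(-80, J(13, -17)) - 87021) = 1/((-7 + (-80)²) - 87021) = 1/((-7 + 6400) - 87021) = 1/(6393 - 87021) = 1/(-80628) = -1/80628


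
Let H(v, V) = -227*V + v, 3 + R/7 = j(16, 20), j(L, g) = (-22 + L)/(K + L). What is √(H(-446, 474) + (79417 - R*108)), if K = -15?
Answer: I*√21823 ≈ 147.73*I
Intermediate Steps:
j(L, g) = (-22 + L)/(-15 + L)
R = -63 (R = -21 + 7*((-22 + 16)/(-15 + 16)) = -21 + 7*(-6/1) = -21 + 7*(1*(-6)) = -21 + 7*(-6) = -21 - 42 = -63)
H(v, V) = v - 227*V
√(H(-446, 474) + (79417 - R*108)) = √((-446 - 227*474) + (79417 - (-63)*108)) = √((-446 - 107598) + (79417 - 1*(-6804))) = √(-108044 + (79417 + 6804)) = √(-108044 + 86221) = √(-21823) = I*√21823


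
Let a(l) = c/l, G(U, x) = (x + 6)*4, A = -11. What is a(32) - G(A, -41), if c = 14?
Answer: 2247/16 ≈ 140.44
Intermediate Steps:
G(U, x) = 24 + 4*x (G(U, x) = (6 + x)*4 = 24 + 4*x)
a(l) = 14/l
a(32) - G(A, -41) = 14/32 - (24 + 4*(-41)) = 14*(1/32) - (24 - 164) = 7/16 - 1*(-140) = 7/16 + 140 = 2247/16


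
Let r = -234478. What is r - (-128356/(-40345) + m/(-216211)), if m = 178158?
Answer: -2045379847900616/8723032795 ≈ -2.3448e+5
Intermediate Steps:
r - (-128356/(-40345) + m/(-216211)) = -234478 - (-128356/(-40345) + 178158/(-216211)) = -234478 - (-128356*(-1/40345) + 178158*(-1/216211)) = -234478 - (128356/40345 - 178158/216211) = -234478 - 1*20564194606/8723032795 = -234478 - 20564194606/8723032795 = -2045379847900616/8723032795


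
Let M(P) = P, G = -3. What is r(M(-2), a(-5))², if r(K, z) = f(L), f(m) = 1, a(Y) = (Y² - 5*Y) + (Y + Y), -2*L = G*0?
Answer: 1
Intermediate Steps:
L = 0 (L = -(-3)*0/2 = -½*0 = 0)
a(Y) = Y² - 3*Y (a(Y) = (Y² - 5*Y) + 2*Y = Y² - 3*Y)
r(K, z) = 1
r(M(-2), a(-5))² = 1² = 1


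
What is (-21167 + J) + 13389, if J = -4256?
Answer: -12034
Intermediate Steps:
(-21167 + J) + 13389 = (-21167 - 4256) + 13389 = -25423 + 13389 = -12034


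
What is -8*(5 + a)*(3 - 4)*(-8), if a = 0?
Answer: -320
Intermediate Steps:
-8*(5 + a)*(3 - 4)*(-8) = -8*(5 + 0)*(3 - 4)*(-8) = -40*(-1)*(-8) = -8*(-5)*(-8) = 40*(-8) = -320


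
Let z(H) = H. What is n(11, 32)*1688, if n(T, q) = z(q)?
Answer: 54016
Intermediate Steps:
n(T, q) = q
n(11, 32)*1688 = 32*1688 = 54016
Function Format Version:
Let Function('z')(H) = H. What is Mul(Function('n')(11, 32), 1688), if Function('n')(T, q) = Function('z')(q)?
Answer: 54016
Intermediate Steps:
Function('n')(T, q) = q
Mul(Function('n')(11, 32), 1688) = Mul(32, 1688) = 54016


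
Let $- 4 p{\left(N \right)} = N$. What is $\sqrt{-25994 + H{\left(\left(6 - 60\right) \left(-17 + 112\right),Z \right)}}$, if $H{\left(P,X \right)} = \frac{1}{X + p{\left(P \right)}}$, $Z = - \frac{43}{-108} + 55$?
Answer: $\frac{i \sqrt{542708618306462}}{144493} \approx 161.23 i$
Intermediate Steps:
$p{\left(N \right)} = - \frac{N}{4}$
$Z = \frac{5983}{108}$ ($Z = \left(-43\right) \left(- \frac{1}{108}\right) + 55 = \frac{43}{108} + 55 = \frac{5983}{108} \approx 55.398$)
$H{\left(P,X \right)} = \frac{1}{X - \frac{P}{4}}$
$\sqrt{-25994 + H{\left(\left(6 - 60\right) \left(-17 + 112\right),Z \right)}} = \sqrt{-25994 - \frac{4}{\left(6 - 60\right) \left(-17 + 112\right) - \frac{5983}{27}}} = \sqrt{-25994 - \frac{4}{\left(-54\right) 95 - \frac{5983}{27}}} = \sqrt{-25994 - \frac{4}{-5130 - \frac{5983}{27}}} = \sqrt{-25994 - \frac{4}{- \frac{144493}{27}}} = \sqrt{-25994 - - \frac{108}{144493}} = \sqrt{-25994 + \frac{108}{144493}} = \sqrt{- \frac{3755950934}{144493}} = \frac{i \sqrt{542708618306462}}{144493}$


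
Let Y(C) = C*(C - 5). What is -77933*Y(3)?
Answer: 467598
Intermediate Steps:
Y(C) = C*(-5 + C)
-77933*Y(3) = -233799*(-5 + 3) = -233799*(-2) = -77933*(-6) = 467598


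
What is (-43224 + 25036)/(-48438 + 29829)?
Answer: 18188/18609 ≈ 0.97738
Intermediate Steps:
(-43224 + 25036)/(-48438 + 29829) = -18188/(-18609) = -18188*(-1/18609) = 18188/18609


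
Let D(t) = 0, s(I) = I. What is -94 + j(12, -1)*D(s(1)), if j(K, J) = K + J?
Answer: -94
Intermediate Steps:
j(K, J) = J + K
-94 + j(12, -1)*D(s(1)) = -94 + (-1 + 12)*0 = -94 + 11*0 = -94 + 0 = -94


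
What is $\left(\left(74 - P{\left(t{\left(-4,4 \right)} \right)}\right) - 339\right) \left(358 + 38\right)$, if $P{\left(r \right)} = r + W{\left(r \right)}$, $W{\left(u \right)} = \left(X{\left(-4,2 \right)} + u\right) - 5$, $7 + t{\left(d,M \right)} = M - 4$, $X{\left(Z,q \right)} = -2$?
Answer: $-96624$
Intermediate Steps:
$t{\left(d,M \right)} = -11 + M$ ($t{\left(d,M \right)} = -7 + \left(M - 4\right) = -7 + \left(-4 + M\right) = -11 + M$)
$W{\left(u \right)} = -7 + u$ ($W{\left(u \right)} = \left(-2 + u\right) - 5 = -7 + u$)
$P{\left(r \right)} = -7 + 2 r$ ($P{\left(r \right)} = r + \left(-7 + r\right) = -7 + 2 r$)
$\left(\left(74 - P{\left(t{\left(-4,4 \right)} \right)}\right) - 339\right) \left(358 + 38\right) = \left(\left(74 - \left(-7 + 2 \left(-11 + 4\right)\right)\right) - 339\right) \left(358 + 38\right) = \left(\left(74 - \left(-7 + 2 \left(-7\right)\right)\right) - 339\right) 396 = \left(\left(74 - \left(-7 - 14\right)\right) - 339\right) 396 = \left(\left(74 - -21\right) - 339\right) 396 = \left(\left(74 + 21\right) - 339\right) 396 = \left(95 - 339\right) 396 = \left(-244\right) 396 = -96624$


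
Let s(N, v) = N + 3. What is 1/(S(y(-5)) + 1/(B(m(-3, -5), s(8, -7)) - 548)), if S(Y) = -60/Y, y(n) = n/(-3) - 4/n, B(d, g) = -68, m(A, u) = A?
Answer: -22792/554437 ≈ -0.041108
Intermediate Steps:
s(N, v) = 3 + N
y(n) = -4/n - n/3 (y(n) = n*(-⅓) - 4/n = -n/3 - 4/n = -4/n - n/3)
1/(S(y(-5)) + 1/(B(m(-3, -5), s(8, -7)) - 548)) = 1/(-60/(-4/(-5) - ⅓*(-5)) + 1/(-68 - 548)) = 1/(-60/(-4*(-⅕) + 5/3) + 1/(-616)) = 1/(-60/(⅘ + 5/3) - 1/616) = 1/(-60/37/15 - 1/616) = 1/(-60*15/37 - 1/616) = 1/(-900/37 - 1/616) = 1/(-554437/22792) = -22792/554437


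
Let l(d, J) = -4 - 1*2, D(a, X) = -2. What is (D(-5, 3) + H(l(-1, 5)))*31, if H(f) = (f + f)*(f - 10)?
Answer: 5890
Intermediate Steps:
l(d, J) = -6 (l(d, J) = -4 - 2 = -6)
H(f) = 2*f*(-10 + f) (H(f) = (2*f)*(-10 + f) = 2*f*(-10 + f))
(D(-5, 3) + H(l(-1, 5)))*31 = (-2 + 2*(-6)*(-10 - 6))*31 = (-2 + 2*(-6)*(-16))*31 = (-2 + 192)*31 = 190*31 = 5890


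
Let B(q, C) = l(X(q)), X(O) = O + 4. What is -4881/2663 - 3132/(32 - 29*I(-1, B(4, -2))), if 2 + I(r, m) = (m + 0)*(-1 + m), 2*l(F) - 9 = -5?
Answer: -2124177/21304 ≈ -99.708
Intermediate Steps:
X(O) = 4 + O
l(F) = 2 (l(F) = 9/2 + (½)*(-5) = 9/2 - 5/2 = 2)
B(q, C) = 2
I(r, m) = -2 + m*(-1 + m) (I(r, m) = -2 + (m + 0)*(-1 + m) = -2 + m*(-1 + m))
-4881/2663 - 3132/(32 - 29*I(-1, B(4, -2))) = -4881/2663 - 3132/(32 - 29*(-2 + 2² - 1*2)) = -4881*1/2663 - 3132/(32 - 29*(-2 + 4 - 2)) = -4881/2663 - 3132/(32 - 29*0) = -4881/2663 - 3132/(32 + 0) = -4881/2663 - 3132/32 = -4881/2663 - 3132*1/32 = -4881/2663 - 783/8 = -2124177/21304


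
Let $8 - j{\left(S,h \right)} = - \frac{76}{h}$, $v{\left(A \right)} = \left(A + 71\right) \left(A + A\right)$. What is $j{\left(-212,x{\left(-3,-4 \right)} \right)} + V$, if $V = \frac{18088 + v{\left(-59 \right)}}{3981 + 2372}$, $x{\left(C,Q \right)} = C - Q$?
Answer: $\frac{550324}{6353} \approx 86.624$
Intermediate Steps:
$v{\left(A \right)} = 2 A \left(71 + A\right)$ ($v{\left(A \right)} = \left(71 + A\right) 2 A = 2 A \left(71 + A\right)$)
$j{\left(S,h \right)} = 8 + \frac{76}{h}$ ($j{\left(S,h \right)} = 8 - - \frac{76}{h} = 8 + \frac{76}{h}$)
$V = \frac{16672}{6353}$ ($V = \frac{18088 + 2 \left(-59\right) \left(71 - 59\right)}{3981 + 2372} = \frac{18088 + 2 \left(-59\right) 12}{6353} = \left(18088 - 1416\right) \frac{1}{6353} = 16672 \cdot \frac{1}{6353} = \frac{16672}{6353} \approx 2.6243$)
$j{\left(-212,x{\left(-3,-4 \right)} \right)} + V = \left(8 + \frac{76}{-3 - -4}\right) + \frac{16672}{6353} = \left(8 + \frac{76}{-3 + 4}\right) + \frac{16672}{6353} = \left(8 + \frac{76}{1}\right) + \frac{16672}{6353} = \left(8 + 76 \cdot 1\right) + \frac{16672}{6353} = \left(8 + 76\right) + \frac{16672}{6353} = 84 + \frac{16672}{6353} = \frac{550324}{6353}$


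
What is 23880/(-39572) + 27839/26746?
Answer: 115737607/264598178 ≈ 0.43741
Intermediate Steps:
23880/(-39572) + 27839/26746 = 23880*(-1/39572) + 27839*(1/26746) = -5970/9893 + 27839/26746 = 115737607/264598178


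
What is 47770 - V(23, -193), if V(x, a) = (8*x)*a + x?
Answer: 83259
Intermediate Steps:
V(x, a) = x + 8*a*x (V(x, a) = 8*a*x + x = x + 8*a*x)
47770 - V(23, -193) = 47770 - 23*(1 + 8*(-193)) = 47770 - 23*(1 - 1544) = 47770 - 23*(-1543) = 47770 - 1*(-35489) = 47770 + 35489 = 83259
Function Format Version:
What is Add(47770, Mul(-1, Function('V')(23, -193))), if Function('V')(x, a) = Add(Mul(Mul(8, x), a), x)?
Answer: 83259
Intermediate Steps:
Function('V')(x, a) = Add(x, Mul(8, a, x)) (Function('V')(x, a) = Add(Mul(8, a, x), x) = Add(x, Mul(8, a, x)))
Add(47770, Mul(-1, Function('V')(23, -193))) = Add(47770, Mul(-1, Mul(23, Add(1, Mul(8, -193))))) = Add(47770, Mul(-1, Mul(23, Add(1, -1544)))) = Add(47770, Mul(-1, Mul(23, -1543))) = Add(47770, Mul(-1, -35489)) = Add(47770, 35489) = 83259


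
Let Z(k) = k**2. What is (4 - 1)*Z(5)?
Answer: 75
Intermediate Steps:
(4 - 1)*Z(5) = (4 - 1)*5**2 = 3*25 = 75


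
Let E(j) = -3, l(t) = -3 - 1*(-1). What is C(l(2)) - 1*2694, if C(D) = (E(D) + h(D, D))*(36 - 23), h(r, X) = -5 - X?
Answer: -2772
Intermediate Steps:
l(t) = -2 (l(t) = -3 + 1 = -2)
C(D) = -104 - 13*D (C(D) = (-3 + (-5 - D))*(36 - 23) = (-8 - D)*13 = -104 - 13*D)
C(l(2)) - 1*2694 = (-104 - 13*(-2)) - 1*2694 = (-104 + 26) - 2694 = -78 - 2694 = -2772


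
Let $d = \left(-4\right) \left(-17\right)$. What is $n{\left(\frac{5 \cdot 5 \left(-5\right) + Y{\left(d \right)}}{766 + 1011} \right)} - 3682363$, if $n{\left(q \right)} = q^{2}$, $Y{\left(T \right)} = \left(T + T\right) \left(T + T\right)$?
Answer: $- \frac{11627566939986}{3157729} \approx -3.6823 \cdot 10^{6}$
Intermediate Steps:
$d = 68$
$Y{\left(T \right)} = 4 T^{2}$ ($Y{\left(T \right)} = 2 T 2 T = 4 T^{2}$)
$n{\left(\frac{5 \cdot 5 \left(-5\right) + Y{\left(d \right)}}{766 + 1011} \right)} - 3682363 = \left(\frac{5 \cdot 5 \left(-5\right) + 4 \cdot 68^{2}}{766 + 1011}\right)^{2} - 3682363 = \left(\frac{25 \left(-5\right) + 4 \cdot 4624}{1777}\right)^{2} - 3682363 = \left(\left(-125 + 18496\right) \frac{1}{1777}\right)^{2} - 3682363 = \left(18371 \cdot \frac{1}{1777}\right)^{2} - 3682363 = \left(\frac{18371}{1777}\right)^{2} - 3682363 = \frac{337493641}{3157729} - 3682363 = - \frac{11627566939986}{3157729}$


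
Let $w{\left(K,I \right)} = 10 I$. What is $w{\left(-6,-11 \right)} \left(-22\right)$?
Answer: $2420$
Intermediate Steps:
$w{\left(-6,-11 \right)} \left(-22\right) = 10 \left(-11\right) \left(-22\right) = \left(-110\right) \left(-22\right) = 2420$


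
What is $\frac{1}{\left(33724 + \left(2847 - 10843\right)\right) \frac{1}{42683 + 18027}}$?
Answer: $\frac{30355}{12864} \approx 2.3597$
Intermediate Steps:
$\frac{1}{\left(33724 + \left(2847 - 10843\right)\right) \frac{1}{42683 + 18027}} = \frac{1}{\left(33724 - 7996\right) \frac{1}{60710}} = \frac{1}{25728 \cdot \frac{1}{60710}} = \frac{1}{\frac{12864}{30355}} = \frac{30355}{12864}$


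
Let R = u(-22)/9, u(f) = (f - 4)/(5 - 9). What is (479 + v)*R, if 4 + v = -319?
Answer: 338/3 ≈ 112.67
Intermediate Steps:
v = -323 (v = -4 - 319 = -323)
u(f) = 1 - f/4 (u(f) = (-4 + f)/(-4) = (-4 + f)*(-1/4) = 1 - f/4)
R = 13/18 (R = (1 - 1/4*(-22))/9 = (1 + 11/2)*(1/9) = (13/2)*(1/9) = 13/18 ≈ 0.72222)
(479 + v)*R = (479 - 323)*(13/18) = 156*(13/18) = 338/3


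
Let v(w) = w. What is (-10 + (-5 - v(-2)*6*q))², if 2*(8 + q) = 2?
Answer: 9801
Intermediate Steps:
q = -7 (q = -8 + (½)*2 = -8 + 1 = -7)
(-10 + (-5 - v(-2)*6*q))² = (-10 + (-5 - (-2*6)*(-7)))² = (-10 + (-5 - (-12)*(-7)))² = (-10 + (-5 - 1*84))² = (-10 + (-5 - 84))² = (-10 - 89)² = (-99)² = 9801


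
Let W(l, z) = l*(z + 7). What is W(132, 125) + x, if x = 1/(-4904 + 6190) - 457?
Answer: 21819563/1286 ≈ 16967.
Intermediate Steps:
W(l, z) = l*(7 + z)
x = -587701/1286 (x = 1/1286 - 457 = -587701/1286 ≈ -457.00)
W(132, 125) + x = 132*(7 + 125) - 587701/1286 = 132*132 - 587701/1286 = 17424 - 587701/1286 = 21819563/1286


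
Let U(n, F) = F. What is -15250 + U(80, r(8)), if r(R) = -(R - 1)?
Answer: -15257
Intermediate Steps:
r(R) = 1 - R (r(R) = -(-1 + R) = 1 - R)
-15250 + U(80, r(8)) = -15250 + (1 - 1*8) = -15250 + (1 - 8) = -15250 - 7 = -15257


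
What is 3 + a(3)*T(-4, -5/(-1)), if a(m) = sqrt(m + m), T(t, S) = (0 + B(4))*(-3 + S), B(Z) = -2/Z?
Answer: 3 - sqrt(6) ≈ 0.55051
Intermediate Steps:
T(t, S) = 3/2 - S/2 (T(t, S) = (0 - 2/4)*(-3 + S) = (0 - 2*1/4)*(-3 + S) = (0 - 1/2)*(-3 + S) = -(-3 + S)/2 = 3/2 - S/2)
a(m) = sqrt(2)*sqrt(m) (a(m) = sqrt(2*m) = sqrt(2)*sqrt(m))
3 + a(3)*T(-4, -5/(-1)) = 3 + (sqrt(2)*sqrt(3))*(3/2 - (-5)/(2*(-1))) = 3 + sqrt(6)*(3/2 - (-5)*(-1)/2) = 3 + sqrt(6)*(3/2 - 1/2*5) = 3 + sqrt(6)*(3/2 - 5/2) = 3 + sqrt(6)*(-1) = 3 - sqrt(6)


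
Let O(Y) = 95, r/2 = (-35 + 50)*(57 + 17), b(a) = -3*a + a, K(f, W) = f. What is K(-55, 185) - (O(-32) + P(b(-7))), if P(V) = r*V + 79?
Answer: -31309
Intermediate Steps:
b(a) = -2*a
r = 2220 (r = 2*((-35 + 50)*(57 + 17)) = 2*(15*74) = 2*1110 = 2220)
P(V) = 79 + 2220*V (P(V) = 2220*V + 79 = 79 + 2220*V)
K(-55, 185) - (O(-32) + P(b(-7))) = -55 - (95 + (79 + 2220*(-2*(-7)))) = -55 - (95 + (79 + 2220*14)) = -55 - (95 + (79 + 31080)) = -55 - (95 + 31159) = -55 - 1*31254 = -55 - 31254 = -31309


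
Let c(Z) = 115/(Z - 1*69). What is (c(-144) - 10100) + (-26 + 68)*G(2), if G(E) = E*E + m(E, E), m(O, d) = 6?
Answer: -2061955/213 ≈ -9680.5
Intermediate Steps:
G(E) = 6 + E**2 (G(E) = E*E + 6 = E**2 + 6 = 6 + E**2)
c(Z) = 115/(-69 + Z) (c(Z) = 115/(Z - 69) = 115/(-69 + Z))
(c(-144) - 10100) + (-26 + 68)*G(2) = (115/(-69 - 144) - 10100) + (-26 + 68)*(6 + 2**2) = (115/(-213) - 10100) + 42*(6 + 4) = (115*(-1/213) - 10100) + 42*10 = (-115/213 - 10100) + 420 = -2151415/213 + 420 = -2061955/213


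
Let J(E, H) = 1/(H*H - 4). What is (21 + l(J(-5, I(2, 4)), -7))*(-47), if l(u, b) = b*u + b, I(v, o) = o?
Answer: -7567/12 ≈ -630.58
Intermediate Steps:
J(E, H) = 1/(-4 + H**2) (J(E, H) = 1/(H**2 - 4) = 1/(-4 + H**2))
l(u, b) = b + b*u
(21 + l(J(-5, I(2, 4)), -7))*(-47) = (21 - 7*(1 + 1/(-4 + 4**2)))*(-47) = (21 - 7*(1 + 1/(-4 + 16)))*(-47) = (21 - 7*(1 + 1/12))*(-47) = (21 - 7*13/12)*(-47) = (21 - 91/12)*(-47) = (161/12)*(-47) = -7567/12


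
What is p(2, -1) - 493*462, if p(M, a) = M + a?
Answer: -227765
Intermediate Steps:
p(2, -1) - 493*462 = (2 - 1) - 493*462 = 1 - 227766 = -227765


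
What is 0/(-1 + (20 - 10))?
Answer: 0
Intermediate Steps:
0/(-1 + (20 - 10)) = 0/(-1 + 10) = 0/9 = 0*(⅑) = 0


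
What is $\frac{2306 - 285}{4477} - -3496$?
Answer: $\frac{15653613}{4477} \approx 3496.5$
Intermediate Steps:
$\frac{2306 - 285}{4477} - -3496 = 2021 \cdot \frac{1}{4477} + 3496 = \frac{2021}{4477} + 3496 = \frac{15653613}{4477}$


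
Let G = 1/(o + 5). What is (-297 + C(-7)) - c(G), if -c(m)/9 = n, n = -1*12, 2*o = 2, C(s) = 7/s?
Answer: -406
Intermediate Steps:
o = 1 (o = (½)*2 = 1)
G = ⅙ (G = 1/(1 + 5) = 1/6 = ⅙ ≈ 0.16667)
n = -12
c(m) = 108 (c(m) = -9*(-12) = 108)
(-297 + C(-7)) - c(G) = (-297 + 7/(-7)) - 1*108 = (-297 + 7*(-⅐)) - 108 = (-297 - 1) - 108 = -298 - 108 = -406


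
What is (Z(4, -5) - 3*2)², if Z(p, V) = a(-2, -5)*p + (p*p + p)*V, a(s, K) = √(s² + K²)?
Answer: 11700 - 848*√29 ≈ 7133.4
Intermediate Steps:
a(s, K) = √(K² + s²)
Z(p, V) = V*(p + p²) + p*√29 (Z(p, V) = √((-5)² + (-2)²)*p + (p*p + p)*V = √(25 + 4)*p + (p² + p)*V = √29*p + (p + p²)*V = p*√29 + V*(p + p²) = V*(p + p²) + p*√29)
(Z(4, -5) - 3*2)² = (4*(-5 + √29 - 5*4) - 3*2)² = (4*(-5 + √29 - 20) - 6)² = (4*(-25 + √29) - 6)² = ((-100 + 4*√29) - 6)² = (-106 + 4*√29)²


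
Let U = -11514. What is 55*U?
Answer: -633270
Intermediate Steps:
55*U = 55*(-11514) = -633270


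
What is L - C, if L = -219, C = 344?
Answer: -563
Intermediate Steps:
L - C = -219 - 1*344 = -219 - 344 = -563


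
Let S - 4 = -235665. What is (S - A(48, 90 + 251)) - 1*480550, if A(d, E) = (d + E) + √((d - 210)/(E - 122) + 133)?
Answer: -716600 - √704815/73 ≈ -7.1661e+5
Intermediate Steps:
S = -235661 (S = 4 - 235665 = -235661)
A(d, E) = E + d + √(133 + (-210 + d)/(-122 + E)) (A(d, E) = (E + d) + √((-210 + d)/(-122 + E) + 133) = (E + d) + √(133 + (-210 + d)/(-122 + E)) = E + d + √(133 + (-210 + d)/(-122 + E)))
(S - A(48, 90 + 251)) - 1*480550 = (-235661 - ((90 + 251) + 48 + √((-16436 + 48 + 133*(90 + 251))/(-122 + (90 + 251))))) - 1*480550 = (-235661 - (341 + 48 + √((-16436 + 48 + 133*341)/(-122 + 341)))) - 480550 = (-235661 - (341 + 48 + √((-16436 + 48 + 45353)/219))) - 480550 = (-235661 - (341 + 48 + √((1/219)*28965))) - 480550 = (-235661 - (341 + 48 + √(9655/73))) - 480550 = (-235661 - (341 + 48 + √704815/73)) - 480550 = (-235661 - (389 + √704815/73)) - 480550 = (-235661 + (-389 - √704815/73)) - 480550 = (-236050 - √704815/73) - 480550 = -716600 - √704815/73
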